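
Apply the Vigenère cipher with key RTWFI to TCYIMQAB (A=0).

KVUNUHTX

Repeat the key across the message: RTWFIRTW
T(19)+R(17): 36≡10 → K
C(2)+T(19): 21 → V
Y(24)+W(22): 46≡20 → U
I(8)+F(5): 13 → N
M(12)+I(8): 20 → U
Q(16)+R(17): 33≡7 → H
A(0)+T(19): 19 → T
B(1)+W(22): 23 → X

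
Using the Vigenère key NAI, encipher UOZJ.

HOHW

Repeat the key across the message: NAIN
U(20)+N(13): 33≡7 → H
O(14)+A(0): 14 → O
Z(25)+I(8): 33≡7 → H
J(9)+N(13): 22 → W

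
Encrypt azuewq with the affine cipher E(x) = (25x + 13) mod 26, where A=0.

notjrx

a(0): 25·0+13=13 → n
z(25): 25·25+13=638≡14 → o
u(20): 25·20+13=513≡19 → t
e(4): 25·4+13=113≡9 → j
w(22): 25·22+13=563≡17 → r
q(16): 25·16+13=413≡23 → x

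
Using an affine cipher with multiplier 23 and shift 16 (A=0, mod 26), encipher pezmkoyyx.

xetgmawwz

p(15): 23·15+16=361≡23 → x
e(4): 23·4+16=108≡4 → e
z(25): 23·25+16=591≡19 → t
m(12): 23·12+16=292≡6 → g
k(10): 23·10+16=246≡12 → m
o(14): 23·14+16=338≡0 → a
y(24): 23·24+16=568≡22 → w
y(24): 23·24+16=568≡22 → w
x(23): 23·23+16=545≡25 → z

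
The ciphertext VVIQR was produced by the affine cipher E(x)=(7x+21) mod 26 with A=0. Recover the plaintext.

AANDS

The inverse of 7 mod 26 is 15, since 7·15=105≡1. Apply D(y)=15·(y−21) mod 26:
V(21): 15·(21−21)=0 → A
V(21): 15·(21−21)=0 → A
I(8): 15·(8−21)=-195≡13 → N
Q(16): 15·(16−21)=-75≡3 → D
R(17): 15·(17−21)=-60≡18 → S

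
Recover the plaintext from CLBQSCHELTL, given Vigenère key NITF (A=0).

PDILFUOZYLS

Repeat the key across the ciphertext: NITFNITFNIT
C(2)−N(13): -11≡15 → P
L(11)−I(8): 3 → D
B(1)−T(19): -18≡8 → I
Q(16)−F(5): 11 → L
S(18)−N(13): 5 → F
C(2)−I(8): -6≡20 → U
H(7)−T(19): -12≡14 → O
E(4)−F(5): -1≡25 → Z
L(11)−N(13): -2≡24 → Y
T(19)−I(8): 11 → L
L(11)−T(19): -8≡18 → S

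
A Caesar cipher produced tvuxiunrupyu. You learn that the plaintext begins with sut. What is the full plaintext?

From the crib: t(19)−s(18)=1, so the shift is 1.
Subtract 1 from each ciphertext letter:
t(19): 19−1=18 → s
v(21): 21−1=20 → u
u(20): 20−1=19 → t
x(23): 23−1=22 → w
i(8): 8−1=7 → h
u(20): 20−1=19 → t
n(13): 13−1=12 → m
r(17): 17−1=16 → q
u(20): 20−1=19 → t
p(15): 15−1=14 → o
y(24): 24−1=23 → x
u(20): 20−1=19 → t

sutwhtmqtoxt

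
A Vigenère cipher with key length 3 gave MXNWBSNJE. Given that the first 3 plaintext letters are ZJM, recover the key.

NOB

Subtract each crib letter from the matching ciphertext letter (mod 26):
M(12)−Z(25)=-13≡13 → N
X(23)−J(9)=14 → O
N(13)−M(12)=1 → B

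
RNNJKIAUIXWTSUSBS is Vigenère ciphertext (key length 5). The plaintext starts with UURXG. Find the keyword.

Subtract each crib letter from the matching ciphertext letter (mod 26):
R(17)−U(20)=-3≡23 → X
N(13)−U(20)=-7≡19 → T
N(13)−R(17)=-4≡22 → W
J(9)−X(23)=-14≡12 → M
K(10)−G(6)=4 → E

XTWME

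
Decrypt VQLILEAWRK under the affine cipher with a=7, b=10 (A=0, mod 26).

The inverse of 7 mod 26 is 15, since 7·15=105≡1. Apply D(y)=15·(y−10) mod 26:
V(21): 15·(21−10)=165≡9 → J
Q(16): 15·(16−10)=90≡12 → M
L(11): 15·(11−10)=15 → P
I(8): 15·(8−10)=-30≡22 → W
L(11): 15·(11−10)=15 → P
E(4): 15·(4−10)=-90≡14 → O
A(0): 15·(0−10)=-150≡6 → G
W(22): 15·(22−10)=180≡24 → Y
R(17): 15·(17−10)=105≡1 → B
K(10): 15·(10−10)=0 → A

JMPWPOGYBA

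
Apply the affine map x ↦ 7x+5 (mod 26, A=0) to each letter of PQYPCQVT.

P(15): 7·15+5=110≡6 → G
Q(16): 7·16+5=117≡13 → N
Y(24): 7·24+5=173≡17 → R
P(15): 7·15+5=110≡6 → G
C(2): 7·2+5=19 → T
Q(16): 7·16+5=117≡13 → N
V(21): 7·21+5=152≡22 → W
T(19): 7·19+5=138≡8 → I

GNRGTNWI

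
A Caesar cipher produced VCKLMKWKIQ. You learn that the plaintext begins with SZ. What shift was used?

From the crib: V(21)−S(18)=3, so the shift is 3.

3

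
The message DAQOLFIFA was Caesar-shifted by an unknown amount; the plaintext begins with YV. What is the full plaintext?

YVLJGADAV

From the crib: D(3)−Y(24)=-21≡5, so the shift is 5.
Subtract 5 from each ciphertext letter:
D(3): 3−5=-2≡24 → Y
A(0): 0−5=-5≡21 → V
Q(16): 16−5=11 → L
O(14): 14−5=9 → J
L(11): 11−5=6 → G
F(5): 5−5=0 → A
I(8): 8−5=3 → D
F(5): 5−5=0 → A
A(0): 0−5=-5≡21 → V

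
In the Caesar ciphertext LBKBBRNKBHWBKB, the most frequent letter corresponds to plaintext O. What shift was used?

The most frequent ciphertext letter is B (appears 6 times).
B is position 1; O is position 14.
Shift = -13≡13.

13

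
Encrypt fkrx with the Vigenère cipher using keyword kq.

Repeat the key across the message: kqkq
f(5)+k(10): 15 → p
k(10)+q(16): 26≡0 → a
r(17)+k(10): 27≡1 → b
x(23)+q(16): 39≡13 → n

pabn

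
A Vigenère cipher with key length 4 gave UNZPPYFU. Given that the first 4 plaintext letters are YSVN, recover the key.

WVEC

Subtract each crib letter from the matching ciphertext letter (mod 26):
U(20)−Y(24)=-4≡22 → W
N(13)−S(18)=-5≡21 → V
Z(25)−V(21)=4 → E
P(15)−N(13)=2 → C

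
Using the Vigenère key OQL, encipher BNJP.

PDUD

Repeat the key across the message: OQLO
B(1)+O(14): 15 → P
N(13)+Q(16): 29≡3 → D
J(9)+L(11): 20 → U
P(15)+O(14): 29≡3 → D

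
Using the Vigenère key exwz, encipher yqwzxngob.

cnsybkcnf

Repeat the key across the message: exwzexwze
y(24)+e(4): 28≡2 → c
q(16)+x(23): 39≡13 → n
w(22)+w(22): 44≡18 → s
z(25)+z(25): 50≡24 → y
x(23)+e(4): 27≡1 → b
n(13)+x(23): 36≡10 → k
g(6)+w(22): 28≡2 → c
o(14)+z(25): 39≡13 → n
b(1)+e(4): 5 → f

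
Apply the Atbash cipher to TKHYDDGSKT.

T(19) → G(6)
K(10) → P(15)
H(7) → S(18)
Y(24) → B(1)
D(3) → W(22)
D(3) → W(22)
G(6) → T(19)
S(18) → H(7)
K(10) → P(15)
T(19) → G(6)

GPSBWWTHPG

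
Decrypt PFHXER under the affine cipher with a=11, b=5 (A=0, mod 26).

The inverse of 11 mod 26 is 19, since 11·19=209≡1. Apply D(y)=19·(y−5) mod 26:
P(15): 19·(15−5)=190≡8 → I
F(5): 19·(5−5)=0 → A
H(7): 19·(7−5)=38≡12 → M
X(23): 19·(23−5)=342≡4 → E
E(4): 19·(4−5)=-19≡7 → H
R(17): 19·(17−5)=228≡20 → U

IAMEHU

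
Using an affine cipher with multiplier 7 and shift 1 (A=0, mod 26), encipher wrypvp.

w(22): 7·22+1=155≡25 → z
r(17): 7·17+1=120≡16 → q
y(24): 7·24+1=169≡13 → n
p(15): 7·15+1=106≡2 → c
v(21): 7·21+1=148≡18 → s
p(15): 7·15+1=106≡2 → c

zqncsc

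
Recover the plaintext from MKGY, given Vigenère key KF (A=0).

CFWT

Repeat the key across the ciphertext: KFKF
M(12)−K(10): 2 → C
K(10)−F(5): 5 → F
G(6)−K(10): -4≡22 → W
Y(24)−F(5): 19 → T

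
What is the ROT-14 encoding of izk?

wny

i(8): 8+14=22 → w
z(25): 25+14=39≡13 → n
k(10): 10+14=24 → y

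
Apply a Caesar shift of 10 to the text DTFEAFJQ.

NDPOKPTA

D(3): 3+10=13 → N
T(19): 19+10=29≡3 → D
F(5): 5+10=15 → P
E(4): 4+10=14 → O
A(0): 0+10=10 → K
F(5): 5+10=15 → P
J(9): 9+10=19 → T
Q(16): 16+10=26≡0 → A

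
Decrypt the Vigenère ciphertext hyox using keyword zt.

ifpe

Repeat the key across the ciphertext: ztzt
h(7)−z(25): -18≡8 → i
y(24)−t(19): 5 → f
o(14)−z(25): -11≡15 → p
x(23)−t(19): 4 → e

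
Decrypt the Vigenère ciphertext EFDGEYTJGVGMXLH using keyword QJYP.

Repeat the key across the ciphertext: QJYPQJYPQJYPQJY
E(4)−Q(16): -12≡14 → O
F(5)−J(9): -4≡22 → W
D(3)−Y(24): -21≡5 → F
G(6)−P(15): -9≡17 → R
E(4)−Q(16): -12≡14 → O
Y(24)−J(9): 15 → P
T(19)−Y(24): -5≡21 → V
J(9)−P(15): -6≡20 → U
G(6)−Q(16): -10≡16 → Q
V(21)−J(9): 12 → M
G(6)−Y(24): -18≡8 → I
M(12)−P(15): -3≡23 → X
X(23)−Q(16): 7 → H
L(11)−J(9): 2 → C
H(7)−Y(24): -17≡9 → J

OWFROPVUQMIXHCJ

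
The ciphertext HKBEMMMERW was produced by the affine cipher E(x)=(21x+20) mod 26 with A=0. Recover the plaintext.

The inverse of 21 mod 26 is 5, since 21·5=105≡1. Apply D(y)=5·(y−20) mod 26:
H(7): 5·(7−20)=-65≡13 → N
K(10): 5·(10−20)=-50≡2 → C
B(1): 5·(1−20)=-95≡9 → J
E(4): 5·(4−20)=-80≡24 → Y
M(12): 5·(12−20)=-40≡12 → M
M(12): 5·(12−20)=-40≡12 → M
M(12): 5·(12−20)=-40≡12 → M
E(4): 5·(4−20)=-80≡24 → Y
R(17): 5·(17−20)=-15≡11 → L
W(22): 5·(22−20)=10 → K

NCJYMMMYLK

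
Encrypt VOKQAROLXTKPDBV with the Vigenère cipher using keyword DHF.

Repeat the key across the message: DHFDHFDHFDHFDHF
V(21)+D(3): 24 → Y
O(14)+H(7): 21 → V
K(10)+F(5): 15 → P
Q(16)+D(3): 19 → T
A(0)+H(7): 7 → H
R(17)+F(5): 22 → W
O(14)+D(3): 17 → R
L(11)+H(7): 18 → S
X(23)+F(5): 28≡2 → C
T(19)+D(3): 22 → W
K(10)+H(7): 17 → R
P(15)+F(5): 20 → U
D(3)+D(3): 6 → G
B(1)+H(7): 8 → I
V(21)+F(5): 26≡0 → A

YVPTHWRSCWRUGIA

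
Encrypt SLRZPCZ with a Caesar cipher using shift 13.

FYEMCPM

S(18): 18+13=31≡5 → F
L(11): 11+13=24 → Y
R(17): 17+13=30≡4 → E
Z(25): 25+13=38≡12 → M
P(15): 15+13=28≡2 → C
C(2): 2+13=15 → P
Z(25): 25+13=38≡12 → M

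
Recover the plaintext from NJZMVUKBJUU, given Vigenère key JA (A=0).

Repeat the key across the ciphertext: JAJAJAJAJAJ
N(13)−J(9): 4 → E
J(9)−A(0): 9 → J
Z(25)−J(9): 16 → Q
M(12)−A(0): 12 → M
V(21)−J(9): 12 → M
U(20)−A(0): 20 → U
K(10)−J(9): 1 → B
B(1)−A(0): 1 → B
J(9)−J(9): 0 → A
U(20)−A(0): 20 → U
U(20)−J(9): 11 → L

EJQMMUBBAUL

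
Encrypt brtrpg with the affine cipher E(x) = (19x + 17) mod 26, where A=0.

kcocqb

b(1): 19·1+17=36≡10 → k
r(17): 19·17+17=340≡2 → c
t(19): 19·19+17=378≡14 → o
r(17): 19·17+17=340≡2 → c
p(15): 19·15+17=302≡16 → q
g(6): 19·6+17=131≡1 → b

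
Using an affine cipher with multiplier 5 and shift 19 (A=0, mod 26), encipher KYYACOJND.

K(10): 5·10+19=69≡17 → R
Y(24): 5·24+19=139≡9 → J
Y(24): 5·24+19=139≡9 → J
A(0): 5·0+19=19 → T
C(2): 5·2+19=29≡3 → D
O(14): 5·14+19=89≡11 → L
J(9): 5·9+19=64≡12 → M
N(13): 5·13+19=84≡6 → G
D(3): 5·3+19=34≡8 → I

RJJTDLMGI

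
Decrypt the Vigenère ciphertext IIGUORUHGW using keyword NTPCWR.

Repeat the key across the ciphertext: NTPCWRNTPC
I(8)−N(13): -5≡21 → V
I(8)−T(19): -11≡15 → P
G(6)−P(15): -9≡17 → R
U(20)−C(2): 18 → S
O(14)−W(22): -8≡18 → S
R(17)−R(17): 0 → A
U(20)−N(13): 7 → H
H(7)−T(19): -12≡14 → O
G(6)−P(15): -9≡17 → R
W(22)−C(2): 20 → U

VPRSSAHORU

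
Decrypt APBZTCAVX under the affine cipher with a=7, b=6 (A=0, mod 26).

The inverse of 7 mod 26 is 15, since 7·15=105≡1. Apply D(y)=15·(y−6) mod 26:
A(0): 15·(0−6)=-90≡14 → O
P(15): 15·(15−6)=135≡5 → F
B(1): 15·(1−6)=-75≡3 → D
Z(25): 15·(25−6)=285≡25 → Z
T(19): 15·(19−6)=195≡13 → N
C(2): 15·(2−6)=-60≡18 → S
A(0): 15·(0−6)=-90≡14 → O
V(21): 15·(21−6)=225≡17 → R
X(23): 15·(23−6)=255≡21 → V

OFDZNSORV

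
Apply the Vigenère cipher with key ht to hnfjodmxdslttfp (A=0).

Repeat the key across the message: hththththththth
h(7)+h(7): 14 → o
n(13)+t(19): 32≡6 → g
f(5)+h(7): 12 → m
j(9)+t(19): 28≡2 → c
o(14)+h(7): 21 → v
d(3)+t(19): 22 → w
m(12)+h(7): 19 → t
x(23)+t(19): 42≡16 → q
d(3)+h(7): 10 → k
s(18)+t(19): 37≡11 → l
l(11)+h(7): 18 → s
t(19)+t(19): 38≡12 → m
t(19)+h(7): 26≡0 → a
f(5)+t(19): 24 → y
p(15)+h(7): 22 → w

ogmcvwtqklsmayw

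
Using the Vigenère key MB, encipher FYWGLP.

RZIHXQ

Repeat the key across the message: MBMBMB
F(5)+M(12): 17 → R
Y(24)+B(1): 25 → Z
W(22)+M(12): 34≡8 → I
G(6)+B(1): 7 → H
L(11)+M(12): 23 → X
P(15)+B(1): 16 → Q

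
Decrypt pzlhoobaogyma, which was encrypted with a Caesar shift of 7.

p(15): 15−7=8 → i
z(25): 25−7=18 → s
l(11): 11−7=4 → e
h(7): 7−7=0 → a
o(14): 14−7=7 → h
o(14): 14−7=7 → h
b(1): 1−7=-6≡20 → u
a(0): 0−7=-7≡19 → t
o(14): 14−7=7 → h
g(6): 6−7=-1≡25 → z
y(24): 24−7=17 → r
m(12): 12−7=5 → f
a(0): 0−7=-7≡19 → t

iseahhuthzrft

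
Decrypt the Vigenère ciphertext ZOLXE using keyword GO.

TAFJY

Repeat the key across the ciphertext: GOGOG
Z(25)−G(6): 19 → T
O(14)−O(14): 0 → A
L(11)−G(6): 5 → F
X(23)−O(14): 9 → J
E(4)−G(6): -2≡24 → Y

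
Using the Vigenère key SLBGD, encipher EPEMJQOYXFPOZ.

WAFSMIZZDIHZA

Repeat the key across the message: SLBGDSLBGDSLB
E(4)+S(18): 22 → W
P(15)+L(11): 26≡0 → A
E(4)+B(1): 5 → F
M(12)+G(6): 18 → S
J(9)+D(3): 12 → M
Q(16)+S(18): 34≡8 → I
O(14)+L(11): 25 → Z
Y(24)+B(1): 25 → Z
X(23)+G(6): 29≡3 → D
F(5)+D(3): 8 → I
P(15)+S(18): 33≡7 → H
O(14)+L(11): 25 → Z
Z(25)+B(1): 26≡0 → A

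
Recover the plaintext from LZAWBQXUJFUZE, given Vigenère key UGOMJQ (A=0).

Repeat the key across the ciphertext: UGOMJQUGOMJQU
L(11)−U(20): -9≡17 → R
Z(25)−G(6): 19 → T
A(0)−O(14): -14≡12 → M
W(22)−M(12): 10 → K
B(1)−J(9): -8≡18 → S
Q(16)−Q(16): 0 → A
X(23)−U(20): 3 → D
U(20)−G(6): 14 → O
J(9)−O(14): -5≡21 → V
F(5)−M(12): -7≡19 → T
U(20)−J(9): 11 → L
Z(25)−Q(16): 9 → J
E(4)−U(20): -16≡10 → K

RTMKSADOVTLJK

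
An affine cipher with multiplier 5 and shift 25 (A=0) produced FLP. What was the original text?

The inverse of 5 mod 26 is 21, since 5·21=105≡1. Apply D(y)=21·(y−25) mod 26:
F(5): 21·(5−25)=-420≡22 → W
L(11): 21·(11−25)=-294≡18 → S
P(15): 21·(15−25)=-210≡24 → Y

WSY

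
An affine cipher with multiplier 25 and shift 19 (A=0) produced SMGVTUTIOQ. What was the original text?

The inverse of 25 mod 26 is 25, since 25·25=625≡1. Apply D(y)=25·(y−19) mod 26:
S(18): 25·(18−19)=-25≡1 → B
M(12): 25·(12−19)=-175≡7 → H
G(6): 25·(6−19)=-325≡13 → N
V(21): 25·(21−19)=50≡24 → Y
T(19): 25·(19−19)=0 → A
U(20): 25·(20−19)=25 → Z
T(19): 25·(19−19)=0 → A
I(8): 25·(8−19)=-275≡11 → L
O(14): 25·(14−19)=-125≡5 → F
Q(16): 25·(16−19)=-75≡3 → D

BHNYAZALFD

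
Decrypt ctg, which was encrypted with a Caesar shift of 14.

c(2): 2−14=-12≡14 → o
t(19): 19−14=5 → f
g(6): 6−14=-8≡18 → s

ofs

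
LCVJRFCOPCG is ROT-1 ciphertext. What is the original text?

KBUIQEBNOBF

L(11): 11−1=10 → K
C(2): 2−1=1 → B
V(21): 21−1=20 → U
J(9): 9−1=8 → I
R(17): 17−1=16 → Q
F(5): 5−1=4 → E
C(2): 2−1=1 → B
O(14): 14−1=13 → N
P(15): 15−1=14 → O
C(2): 2−1=1 → B
G(6): 6−1=5 → F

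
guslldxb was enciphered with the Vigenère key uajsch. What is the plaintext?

mujtjwdb

Repeat the key across the ciphertext: uajschua
g(6)−u(20): -14≡12 → m
u(20)−a(0): 20 → u
s(18)−j(9): 9 → j
l(11)−s(18): -7≡19 → t
l(11)−c(2): 9 → j
d(3)−h(7): -4≡22 → w
x(23)−u(20): 3 → d
b(1)−a(0): 1 → b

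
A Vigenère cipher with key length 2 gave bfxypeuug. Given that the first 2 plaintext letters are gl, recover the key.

Subtract each crib letter from the matching ciphertext letter (mod 26):
b(1)−g(6)=-5≡21 → v
f(5)−l(11)=-6≡20 → u

vu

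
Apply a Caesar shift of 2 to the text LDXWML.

L(11): 11+2=13 → N
D(3): 3+2=5 → F
X(23): 23+2=25 → Z
W(22): 22+2=24 → Y
M(12): 12+2=14 → O
L(11): 11+2=13 → N

NFZYON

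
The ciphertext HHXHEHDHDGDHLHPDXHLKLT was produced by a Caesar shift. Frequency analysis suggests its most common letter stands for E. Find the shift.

The most frequent ciphertext letter is H (appears 8 times).
H is position 7; E is position 4.
Shift = 3.

3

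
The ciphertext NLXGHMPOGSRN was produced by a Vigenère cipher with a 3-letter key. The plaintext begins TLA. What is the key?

Subtract each crib letter from the matching ciphertext letter (mod 26):
N(13)−T(19)=-6≡20 → U
L(11)−L(11)=0 → A
X(23)−A(0)=23 → X

UAX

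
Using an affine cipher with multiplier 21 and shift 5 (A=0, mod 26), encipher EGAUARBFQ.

E(4): 21·4+5=89≡11 → L
G(6): 21·6+5=131≡1 → B
A(0): 21·0+5=5 → F
U(20): 21·20+5=425≡9 → J
A(0): 21·0+5=5 → F
R(17): 21·17+5=362≡24 → Y
B(1): 21·1+5=26≡0 → A
F(5): 21·5+5=110≡6 → G
Q(16): 21·16+5=341≡3 → D

LBFJFYAGD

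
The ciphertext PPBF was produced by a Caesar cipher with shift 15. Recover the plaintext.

P(15): 15−15=0 → A
P(15): 15−15=0 → A
B(1): 1−15=-14≡12 → M
F(5): 5−15=-10≡16 → Q

AAMQ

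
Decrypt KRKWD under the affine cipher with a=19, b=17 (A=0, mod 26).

The inverse of 19 mod 26 is 11, since 19·11=209≡1. Apply D(y)=11·(y−17) mod 26:
K(10): 11·(10−17)=-77≡1 → B
R(17): 11·(17−17)=0 → A
K(10): 11·(10−17)=-77≡1 → B
W(22): 11·(22−17)=55≡3 → D
D(3): 11·(3−17)=-154≡2 → C

BABDC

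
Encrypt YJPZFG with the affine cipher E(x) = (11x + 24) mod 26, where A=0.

Y(24): 11·24+24=288≡2 → C
J(9): 11·9+24=123≡19 → T
P(15): 11·15+24=189≡7 → H
Z(25): 11·25+24=299≡13 → N
F(5): 11·5+24=79≡1 → B
G(6): 11·6+24=90≡12 → M

CTHNBM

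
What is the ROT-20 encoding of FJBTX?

ZDVNR

F(5): 5+20=25 → Z
J(9): 9+20=29≡3 → D
B(1): 1+20=21 → V
T(19): 19+20=39≡13 → N
X(23): 23+20=43≡17 → R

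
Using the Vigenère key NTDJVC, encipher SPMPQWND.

Repeat the key across the message: NTDJVCNT
S(18)+N(13): 31≡5 → F
P(15)+T(19): 34≡8 → I
M(12)+D(3): 15 → P
P(15)+J(9): 24 → Y
Q(16)+V(21): 37≡11 → L
W(22)+C(2): 24 → Y
N(13)+N(13): 26≡0 → A
D(3)+T(19): 22 → W

FIPYLYAW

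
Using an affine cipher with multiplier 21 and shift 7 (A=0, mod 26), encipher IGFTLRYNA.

I(8): 21·8+7=175≡19 → T
G(6): 21·6+7=133≡3 → D
F(5): 21·5+7=112≡8 → I
T(19): 21·19+7=406≡16 → Q
L(11): 21·11+7=238≡4 → E
R(17): 21·17+7=364≡0 → A
Y(24): 21·24+7=511≡17 → R
N(13): 21·13+7=280≡20 → U
A(0): 21·0+7=7 → H

TDIQEARUH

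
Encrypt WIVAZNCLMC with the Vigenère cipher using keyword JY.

FGEYILLJVA

Repeat the key across the message: JYJYJYJYJY
W(22)+J(9): 31≡5 → F
I(8)+Y(24): 32≡6 → G
V(21)+J(9): 30≡4 → E
A(0)+Y(24): 24 → Y
Z(25)+J(9): 34≡8 → I
N(13)+Y(24): 37≡11 → L
C(2)+J(9): 11 → L
L(11)+Y(24): 35≡9 → J
M(12)+J(9): 21 → V
C(2)+Y(24): 26≡0 → A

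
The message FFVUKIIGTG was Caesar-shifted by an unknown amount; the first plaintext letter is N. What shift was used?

18

From the crib: F(5)−N(13)=-8≡18, so the shift is 18.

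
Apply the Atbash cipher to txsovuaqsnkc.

gchlefzjhmpx

t(19) → g(6)
x(23) → c(2)
s(18) → h(7)
o(14) → l(11)
v(21) → e(4)
u(20) → f(5)
a(0) → z(25)
q(16) → j(9)
s(18) → h(7)
n(13) → m(12)
k(10) → p(15)
c(2) → x(23)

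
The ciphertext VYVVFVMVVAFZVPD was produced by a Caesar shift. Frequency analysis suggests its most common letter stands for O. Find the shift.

The most frequent ciphertext letter is V (appears 7 times).
V is position 21; O is position 14.
Shift = 7.

7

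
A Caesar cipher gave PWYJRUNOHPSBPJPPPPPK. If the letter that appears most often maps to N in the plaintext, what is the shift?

The most frequent ciphertext letter is P (appears 8 times).
P is position 15; N is position 13.
Shift = 2.

2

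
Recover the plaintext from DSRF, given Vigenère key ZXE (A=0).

Repeat the key across the ciphertext: ZXEZ
D(3)−Z(25): -22≡4 → E
S(18)−X(23): -5≡21 → V
R(17)−E(4): 13 → N
F(5)−Z(25): -20≡6 → G

EVNG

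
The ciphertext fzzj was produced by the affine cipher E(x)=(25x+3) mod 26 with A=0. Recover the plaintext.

The inverse of 25 mod 26 is 25, since 25·25=625≡1. Apply D(y)=25·(y−3) mod 26:
f(5): 25·(5−3)=50≡24 → y
z(25): 25·(25−3)=550≡4 → e
z(25): 25·(25−3)=550≡4 → e
j(9): 25·(9−3)=150≡20 → u

yeeu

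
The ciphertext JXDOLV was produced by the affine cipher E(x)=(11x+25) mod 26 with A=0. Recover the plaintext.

IOYZUC

The inverse of 11 mod 26 is 19, since 11·19=209≡1. Apply D(y)=19·(y−25) mod 26:
J(9): 19·(9−25)=-304≡8 → I
X(23): 19·(23−25)=-38≡14 → O
D(3): 19·(3−25)=-418≡24 → Y
O(14): 19·(14−25)=-209≡25 → Z
L(11): 19·(11−25)=-266≡20 → U
V(21): 19·(21−25)=-76≡2 → C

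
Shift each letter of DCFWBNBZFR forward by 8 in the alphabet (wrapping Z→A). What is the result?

LKNEJVJHNZ

D(3): 3+8=11 → L
C(2): 2+8=10 → K
F(5): 5+8=13 → N
W(22): 22+8=30≡4 → E
B(1): 1+8=9 → J
N(13): 13+8=21 → V
B(1): 1+8=9 → J
Z(25): 25+8=33≡7 → H
F(5): 5+8=13 → N
R(17): 17+8=25 → Z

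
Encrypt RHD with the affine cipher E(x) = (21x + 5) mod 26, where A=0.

YWQ

R(17): 21·17+5=362≡24 → Y
H(7): 21·7+5=152≡22 → W
D(3): 21·3+5=68≡16 → Q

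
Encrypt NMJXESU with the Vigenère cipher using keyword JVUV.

Repeat the key across the message: JVUVJVU
N(13)+J(9): 22 → W
M(12)+V(21): 33≡7 → H
J(9)+U(20): 29≡3 → D
X(23)+V(21): 44≡18 → S
E(4)+J(9): 13 → N
S(18)+V(21): 39≡13 → N
U(20)+U(20): 40≡14 → O

WHDSNNO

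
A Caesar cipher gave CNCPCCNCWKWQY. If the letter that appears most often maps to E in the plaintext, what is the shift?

24

The most frequent ciphertext letter is C (appears 5 times).
C is position 2; E is position 4.
Shift = -2≡24.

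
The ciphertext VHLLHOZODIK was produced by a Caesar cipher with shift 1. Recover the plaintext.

V(21): 21−1=20 → U
H(7): 7−1=6 → G
L(11): 11−1=10 → K
L(11): 11−1=10 → K
H(7): 7−1=6 → G
O(14): 14−1=13 → N
Z(25): 25−1=24 → Y
O(14): 14−1=13 → N
D(3): 3−1=2 → C
I(8): 8−1=7 → H
K(10): 10−1=9 → J

UGKKGNYNCHJ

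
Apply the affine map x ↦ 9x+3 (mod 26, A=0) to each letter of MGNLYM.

M(12): 9·12+3=111≡7 → H
G(6): 9·6+3=57≡5 → F
N(13): 9·13+3=120≡16 → Q
L(11): 9·11+3=102≡24 → Y
Y(24): 9·24+3=219≡11 → L
M(12): 9·12+3=111≡7 → H

HFQYLH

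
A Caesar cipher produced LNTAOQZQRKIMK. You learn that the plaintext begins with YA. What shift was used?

13

From the crib: L(11)−Y(24)=-13≡13, so the shift is 13.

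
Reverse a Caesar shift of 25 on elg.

fmh

e(4): 4−25=-21≡5 → f
l(11): 11−25=-14≡12 → m
g(6): 6−25=-19≡7 → h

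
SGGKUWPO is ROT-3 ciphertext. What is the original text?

S(18): 18−3=15 → P
G(6): 6−3=3 → D
G(6): 6−3=3 → D
K(10): 10−3=7 → H
U(20): 20−3=17 → R
W(22): 22−3=19 → T
P(15): 15−3=12 → M
O(14): 14−3=11 → L

PDDHRTML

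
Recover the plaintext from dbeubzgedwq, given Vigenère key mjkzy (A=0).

Repeat the key across the ciphertext: mjkzymjkzym
d(3)−m(12): -9≡17 → r
b(1)−j(9): -8≡18 → s
e(4)−k(10): -6≡20 → u
u(20)−z(25): -5≡21 → v
b(1)−y(24): -23≡3 → d
z(25)−m(12): 13 → n
g(6)−j(9): -3≡23 → x
e(4)−k(10): -6≡20 → u
d(3)−z(25): -22≡4 → e
w(22)−y(24): -2≡24 → y
q(16)−m(12): 4 → e

rsuvdnxueye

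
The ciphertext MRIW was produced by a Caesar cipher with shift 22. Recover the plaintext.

M(12): 12−22=-10≡16 → Q
R(17): 17−22=-5≡21 → V
I(8): 8−22=-14≡12 → M
W(22): 22−22=0 → A

QVMA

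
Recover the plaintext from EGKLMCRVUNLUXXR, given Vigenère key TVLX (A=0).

Repeat the key across the ciphertext: TVLXTVLXTVLXTVL
E(4)−T(19): -15≡11 → L
G(6)−V(21): -15≡11 → L
K(10)−L(11): -1≡25 → Z
L(11)−X(23): -12≡14 → O
M(12)−T(19): -7≡19 → T
C(2)−V(21): -19≡7 → H
R(17)−L(11): 6 → G
V(21)−X(23): -2≡24 → Y
U(20)−T(19): 1 → B
N(13)−V(21): -8≡18 → S
L(11)−L(11): 0 → A
U(20)−X(23): -3≡23 → X
X(23)−T(19): 4 → E
X(23)−V(21): 2 → C
R(17)−L(11): 6 → G

LLZOTHGYBSAXECG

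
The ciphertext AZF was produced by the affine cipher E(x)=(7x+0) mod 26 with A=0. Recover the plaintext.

ALX

The inverse of 7 mod 26 is 15, since 7·15=105≡1. Apply D(y)=15·(y−0) mod 26:
A(0): 15·(0−0)=0 → A
Z(25): 15·(25−0)=375≡11 → L
F(5): 15·(5−0)=75≡23 → X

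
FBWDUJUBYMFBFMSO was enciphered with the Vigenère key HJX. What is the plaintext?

Repeat the key across the ciphertext: HJXHJXHJXHJXHJXH
F(5)−H(7): -2≡24 → Y
B(1)−J(9): -8≡18 → S
W(22)−X(23): -1≡25 → Z
D(3)−H(7): -4≡22 → W
U(20)−J(9): 11 → L
J(9)−X(23): -14≡12 → M
U(20)−H(7): 13 → N
B(1)−J(9): -8≡18 → S
Y(24)−X(23): 1 → B
M(12)−H(7): 5 → F
F(5)−J(9): -4≡22 → W
B(1)−X(23): -22≡4 → E
F(5)−H(7): -2≡24 → Y
M(12)−J(9): 3 → D
S(18)−X(23): -5≡21 → V
O(14)−H(7): 7 → H

YSZWLMNSBFWEYDVH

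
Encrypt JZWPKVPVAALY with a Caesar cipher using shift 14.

XNKDYJDJOOZM

J(9): 9+14=23 → X
Z(25): 25+14=39≡13 → N
W(22): 22+14=36≡10 → K
P(15): 15+14=29≡3 → D
K(10): 10+14=24 → Y
V(21): 21+14=35≡9 → J
P(15): 15+14=29≡3 → D
V(21): 21+14=35≡9 → J
A(0): 0+14=14 → O
A(0): 0+14=14 → O
L(11): 11+14=25 → Z
Y(24): 24+14=38≡12 → M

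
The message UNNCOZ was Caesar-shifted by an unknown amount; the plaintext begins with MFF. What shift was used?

8

From the crib: U(20)−M(12)=8, so the shift is 8.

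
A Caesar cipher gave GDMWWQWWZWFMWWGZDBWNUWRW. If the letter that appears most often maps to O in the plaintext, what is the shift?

8

The most frequent ciphertext letter is W (appears 10 times).
W is position 22; O is position 14.
Shift = 8.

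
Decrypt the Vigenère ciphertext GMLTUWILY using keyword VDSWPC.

Repeat the key across the ciphertext: VDSWPCVDS
G(6)−V(21): -15≡11 → L
M(12)−D(3): 9 → J
L(11)−S(18): -7≡19 → T
T(19)−W(22): -3≡23 → X
U(20)−P(15): 5 → F
W(22)−C(2): 20 → U
I(8)−V(21): -13≡13 → N
L(11)−D(3): 8 → I
Y(24)−S(18): 6 → G

LJTXFUNIG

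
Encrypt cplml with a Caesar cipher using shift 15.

c(2): 2+15=17 → r
p(15): 15+15=30≡4 → e
l(11): 11+15=26≡0 → a
m(12): 12+15=27≡1 → b
l(11): 11+15=26≡0 → a

reaba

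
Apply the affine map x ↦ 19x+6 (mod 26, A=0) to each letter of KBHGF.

K(10): 19·10+6=196≡14 → O
B(1): 19·1+6=25 → Z
H(7): 19·7+6=139≡9 → J
G(6): 19·6+6=120≡16 → Q
F(5): 19·5+6=101≡23 → X

OZJQX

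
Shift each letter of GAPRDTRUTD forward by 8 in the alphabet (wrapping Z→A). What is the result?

G(6): 6+8=14 → O
A(0): 0+8=8 → I
P(15): 15+8=23 → X
R(17): 17+8=25 → Z
D(3): 3+8=11 → L
T(19): 19+8=27≡1 → B
R(17): 17+8=25 → Z
U(20): 20+8=28≡2 → C
T(19): 19+8=27≡1 → B
D(3): 3+8=11 → L

OIXZLBZCBL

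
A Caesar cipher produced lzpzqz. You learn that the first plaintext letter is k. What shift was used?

1

From the crib: l(11)−k(10)=1, so the shift is 1.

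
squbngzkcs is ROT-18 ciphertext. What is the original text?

aycjvohska

s(18): 18−18=0 → a
q(16): 16−18=-2≡24 → y
u(20): 20−18=2 → c
b(1): 1−18=-17≡9 → j
n(13): 13−18=-5≡21 → v
g(6): 6−18=-12≡14 → o
z(25): 25−18=7 → h
k(10): 10−18=-8≡18 → s
c(2): 2−18=-16≡10 → k
s(18): 18−18=0 → a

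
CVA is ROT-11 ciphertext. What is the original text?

C(2): 2−11=-9≡17 → R
V(21): 21−11=10 → K
A(0): 0−11=-11≡15 → P

RKP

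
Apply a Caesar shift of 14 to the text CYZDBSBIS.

C(2): 2+14=16 → Q
Y(24): 24+14=38≡12 → M
Z(25): 25+14=39≡13 → N
D(3): 3+14=17 → R
B(1): 1+14=15 → P
S(18): 18+14=32≡6 → G
B(1): 1+14=15 → P
I(8): 8+14=22 → W
S(18): 18+14=32≡6 → G

QMNRPGPWG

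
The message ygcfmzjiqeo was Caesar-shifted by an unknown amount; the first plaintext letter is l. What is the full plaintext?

ltpszmwvdrb

From the crib: y(24)−l(11)=13, so the shift is 13.
Subtract 13 from each ciphertext letter:
y(24): 24−13=11 → l
g(6): 6−13=-7≡19 → t
c(2): 2−13=-11≡15 → p
f(5): 5−13=-8≡18 → s
m(12): 12−13=-1≡25 → z
z(25): 25−13=12 → m
j(9): 9−13=-4≡22 → w
i(8): 8−13=-5≡21 → v
q(16): 16−13=3 → d
e(4): 4−13=-9≡17 → r
o(14): 14−13=1 → b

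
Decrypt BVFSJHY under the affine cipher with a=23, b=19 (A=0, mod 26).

GIWJMEH

The inverse of 23 mod 26 is 17, since 23·17=391≡1. Apply D(y)=17·(y−19) mod 26:
B(1): 17·(1−19)=-306≡6 → G
V(21): 17·(21−19)=34≡8 → I
F(5): 17·(5−19)=-238≡22 → W
S(18): 17·(18−19)=-17≡9 → J
J(9): 17·(9−19)=-170≡12 → M
H(7): 17·(7−19)=-204≡4 → E
Y(24): 17·(24−19)=85≡7 → H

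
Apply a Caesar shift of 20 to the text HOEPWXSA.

BIYJQRMU

H(7): 7+20=27≡1 → B
O(14): 14+20=34≡8 → I
E(4): 4+20=24 → Y
P(15): 15+20=35≡9 → J
W(22): 22+20=42≡16 → Q
X(23): 23+20=43≡17 → R
S(18): 18+20=38≡12 → M
A(0): 0+20=20 → U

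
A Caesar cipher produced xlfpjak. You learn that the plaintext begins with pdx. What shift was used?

From the crib: x(23)−p(15)=8, so the shift is 8.

8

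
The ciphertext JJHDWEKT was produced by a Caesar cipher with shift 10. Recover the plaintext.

ZZXTMUAJ

J(9): 9−10=-1≡25 → Z
J(9): 9−10=-1≡25 → Z
H(7): 7−10=-3≡23 → X
D(3): 3−10=-7≡19 → T
W(22): 22−10=12 → M
E(4): 4−10=-6≡20 → U
K(10): 10−10=0 → A
T(19): 19−10=9 → J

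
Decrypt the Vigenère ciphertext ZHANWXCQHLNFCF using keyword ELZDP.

Repeat the key across the ciphertext: ELZDPELZDPELZD
Z(25)−E(4): 21 → V
H(7)−L(11): -4≡22 → W
A(0)−Z(25): -25≡1 → B
N(13)−D(3): 10 → K
W(22)−P(15): 7 → H
X(23)−E(4): 19 → T
C(2)−L(11): -9≡17 → R
Q(16)−Z(25): -9≡17 → R
H(7)−D(3): 4 → E
L(11)−P(15): -4≡22 → W
N(13)−E(4): 9 → J
F(5)−L(11): -6≡20 → U
C(2)−Z(25): -23≡3 → D
F(5)−D(3): 2 → C

VWBKHTRREWJUDC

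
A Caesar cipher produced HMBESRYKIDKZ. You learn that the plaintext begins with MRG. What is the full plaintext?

From the crib: H(7)−M(12)=-5≡21, so the shift is 21.
Subtract 21 from each ciphertext letter:
H(7): 7−21=-14≡12 → M
M(12): 12−21=-9≡17 → R
B(1): 1−21=-20≡6 → G
E(4): 4−21=-17≡9 → J
S(18): 18−21=-3≡23 → X
R(17): 17−21=-4≡22 → W
Y(24): 24−21=3 → D
K(10): 10−21=-11≡15 → P
I(8): 8−21=-13≡13 → N
D(3): 3−21=-18≡8 → I
K(10): 10−21=-11≡15 → P
Z(25): 25−21=4 → E

MRGJXWDPNIPE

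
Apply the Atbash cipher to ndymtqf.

n(13) → m(12)
d(3) → w(22)
y(24) → b(1)
m(12) → n(13)
t(19) → g(6)
q(16) → j(9)
f(5) → u(20)

mwbngju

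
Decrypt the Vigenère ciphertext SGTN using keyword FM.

Repeat the key across the ciphertext: FMFM
S(18)−F(5): 13 → N
G(6)−M(12): -6≡20 → U
T(19)−F(5): 14 → O
N(13)−M(12): 1 → B

NUOB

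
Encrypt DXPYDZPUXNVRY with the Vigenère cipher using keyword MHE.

Repeat the key across the message: MHEMHEMHEMHEM
D(3)+M(12): 15 → P
X(23)+H(7): 30≡4 → E
P(15)+E(4): 19 → T
Y(24)+M(12): 36≡10 → K
D(3)+H(7): 10 → K
Z(25)+E(4): 29≡3 → D
P(15)+M(12): 27≡1 → B
U(20)+H(7): 27≡1 → B
X(23)+E(4): 27≡1 → B
N(13)+M(12): 25 → Z
V(21)+H(7): 28≡2 → C
R(17)+E(4): 21 → V
Y(24)+M(12): 36≡10 → K

PETKKDBBBZCVK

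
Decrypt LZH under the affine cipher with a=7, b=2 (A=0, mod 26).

FHX

The inverse of 7 mod 26 is 15, since 7·15=105≡1. Apply D(y)=15·(y−2) mod 26:
L(11): 15·(11−2)=135≡5 → F
Z(25): 15·(25−2)=345≡7 → H
H(7): 15·(7−2)=75≡23 → X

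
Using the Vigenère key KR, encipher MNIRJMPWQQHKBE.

WESITDZNAHRBLV

Repeat the key across the message: KRKRKRKRKRKRKR
M(12)+K(10): 22 → W
N(13)+R(17): 30≡4 → E
I(8)+K(10): 18 → S
R(17)+R(17): 34≡8 → I
J(9)+K(10): 19 → T
M(12)+R(17): 29≡3 → D
P(15)+K(10): 25 → Z
W(22)+R(17): 39≡13 → N
Q(16)+K(10): 26≡0 → A
Q(16)+R(17): 33≡7 → H
H(7)+K(10): 17 → R
K(10)+R(17): 27≡1 → B
B(1)+K(10): 11 → L
E(4)+R(17): 21 → V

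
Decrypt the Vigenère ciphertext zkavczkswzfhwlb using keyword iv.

Repeat the key across the ciphertext: ivivivivivivivi
z(25)−i(8): 17 → r
k(10)−v(21): -11≡15 → p
a(0)−i(8): -8≡18 → s
v(21)−v(21): 0 → a
c(2)−i(8): -6≡20 → u
z(25)−v(21): 4 → e
k(10)−i(8): 2 → c
s(18)−v(21): -3≡23 → x
w(22)−i(8): 14 → o
z(25)−v(21): 4 → e
f(5)−i(8): -3≡23 → x
h(7)−v(21): -14≡12 → m
w(22)−i(8): 14 → o
l(11)−v(21): -10≡16 → q
b(1)−i(8): -7≡19 → t

rpsauecxoexmoqt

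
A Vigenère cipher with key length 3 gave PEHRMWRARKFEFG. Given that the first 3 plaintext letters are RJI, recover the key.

Subtract each crib letter from the matching ciphertext letter (mod 26):
P(15)−R(17)=-2≡24 → Y
E(4)−J(9)=-5≡21 → V
H(7)−I(8)=-1≡25 → Z

YVZ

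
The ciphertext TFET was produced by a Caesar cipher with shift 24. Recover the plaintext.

VHGV

T(19): 19−24=-5≡21 → V
F(5): 5−24=-19≡7 → H
E(4): 4−24=-20≡6 → G
T(19): 19−24=-5≡21 → V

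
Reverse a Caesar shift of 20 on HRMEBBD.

H(7): 7−20=-13≡13 → N
R(17): 17−20=-3≡23 → X
M(12): 12−20=-8≡18 → S
E(4): 4−20=-16≡10 → K
B(1): 1−20=-19≡7 → H
B(1): 1−20=-19≡7 → H
D(3): 3−20=-17≡9 → J

NXSKHHJ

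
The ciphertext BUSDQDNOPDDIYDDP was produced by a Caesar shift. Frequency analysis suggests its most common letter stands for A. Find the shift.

3

The most frequent ciphertext letter is D (appears 6 times).
D is position 3; A is position 0.
Shift = 3.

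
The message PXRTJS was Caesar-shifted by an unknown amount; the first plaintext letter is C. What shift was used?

From the crib: P(15)−C(2)=13, so the shift is 13.

13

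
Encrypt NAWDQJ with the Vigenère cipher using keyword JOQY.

WOMBZX

Repeat the key across the message: JOQYJO
N(13)+J(9): 22 → W
A(0)+O(14): 14 → O
W(22)+Q(16): 38≡12 → M
D(3)+Y(24): 27≡1 → B
Q(16)+J(9): 25 → Z
J(9)+O(14): 23 → X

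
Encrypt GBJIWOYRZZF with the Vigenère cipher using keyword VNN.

Repeat the key across the message: VNNVNNVNNVN
G(6)+V(21): 27≡1 → B
B(1)+N(13): 14 → O
J(9)+N(13): 22 → W
I(8)+V(21): 29≡3 → D
W(22)+N(13): 35≡9 → J
O(14)+N(13): 27≡1 → B
Y(24)+V(21): 45≡19 → T
R(17)+N(13): 30≡4 → E
Z(25)+N(13): 38≡12 → M
Z(25)+V(21): 46≡20 → U
F(5)+N(13): 18 → S

BOWDJBTEMUS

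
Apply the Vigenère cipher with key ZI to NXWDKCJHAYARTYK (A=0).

Repeat the key across the message: ZIZIZIZIZIZIZIZ
N(13)+Z(25): 38≡12 → M
X(23)+I(8): 31≡5 → F
W(22)+Z(25): 47≡21 → V
D(3)+I(8): 11 → L
K(10)+Z(25): 35≡9 → J
C(2)+I(8): 10 → K
J(9)+Z(25): 34≡8 → I
H(7)+I(8): 15 → P
A(0)+Z(25): 25 → Z
Y(24)+I(8): 32≡6 → G
A(0)+Z(25): 25 → Z
R(17)+I(8): 25 → Z
T(19)+Z(25): 44≡18 → S
Y(24)+I(8): 32≡6 → G
K(10)+Z(25): 35≡9 → J

MFVLJKIPZGZZSGJ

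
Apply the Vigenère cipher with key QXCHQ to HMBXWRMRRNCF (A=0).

XJDEMHJTYDSC

Repeat the key across the message: QXCHQQXCHQQX
H(7)+Q(16): 23 → X
M(12)+X(23): 35≡9 → J
B(1)+C(2): 3 → D
X(23)+H(7): 30≡4 → E
W(22)+Q(16): 38≡12 → M
R(17)+Q(16): 33≡7 → H
M(12)+X(23): 35≡9 → J
R(17)+C(2): 19 → T
R(17)+H(7): 24 → Y
N(13)+Q(16): 29≡3 → D
C(2)+Q(16): 18 → S
F(5)+X(23): 28≡2 → C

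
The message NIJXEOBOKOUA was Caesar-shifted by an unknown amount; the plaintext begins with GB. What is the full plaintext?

GBCQXHUHDHNT

From the crib: N(13)−G(6)=7, so the shift is 7.
Subtract 7 from each ciphertext letter:
N(13): 13−7=6 → G
I(8): 8−7=1 → B
J(9): 9−7=2 → C
X(23): 23−7=16 → Q
E(4): 4−7=-3≡23 → X
O(14): 14−7=7 → H
B(1): 1−7=-6≡20 → U
O(14): 14−7=7 → H
K(10): 10−7=3 → D
O(14): 14−7=7 → H
U(20): 20−7=13 → N
A(0): 0−7=-7≡19 → T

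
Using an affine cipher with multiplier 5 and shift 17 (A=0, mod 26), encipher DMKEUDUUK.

GZPLNGNNP

D(3): 5·3+17=32≡6 → G
M(12): 5·12+17=77≡25 → Z
K(10): 5·10+17=67≡15 → P
E(4): 5·4+17=37≡11 → L
U(20): 5·20+17=117≡13 → N
D(3): 5·3+17=32≡6 → G
U(20): 5·20+17=117≡13 → N
U(20): 5·20+17=117≡13 → N
K(10): 5·10+17=67≡15 → P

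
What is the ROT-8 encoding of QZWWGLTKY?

Q(16): 16+8=24 → Y
Z(25): 25+8=33≡7 → H
W(22): 22+8=30≡4 → E
W(22): 22+8=30≡4 → E
G(6): 6+8=14 → O
L(11): 11+8=19 → T
T(19): 19+8=27≡1 → B
K(10): 10+8=18 → S
Y(24): 24+8=32≡6 → G

YHEEOTBSG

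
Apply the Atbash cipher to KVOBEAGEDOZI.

PELYVZTVWLAR

K(10) → P(15)
V(21) → E(4)
O(14) → L(11)
B(1) → Y(24)
E(4) → V(21)
A(0) → Z(25)
G(6) → T(19)
E(4) → V(21)
D(3) → W(22)
O(14) → L(11)
Z(25) → A(0)
I(8) → R(17)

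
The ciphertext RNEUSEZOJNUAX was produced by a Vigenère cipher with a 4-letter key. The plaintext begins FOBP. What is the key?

Subtract each crib letter from the matching ciphertext letter (mod 26):
R(17)−F(5)=12 → M
N(13)−O(14)=-1≡25 → Z
E(4)−B(1)=3 → D
U(20)−P(15)=5 → F

MZDF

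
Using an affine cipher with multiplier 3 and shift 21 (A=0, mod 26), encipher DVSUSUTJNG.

EGXDXDAWIN

D(3): 3·3+21=30≡4 → E
V(21): 3·21+21=84≡6 → G
S(18): 3·18+21=75≡23 → X
U(20): 3·20+21=81≡3 → D
S(18): 3·18+21=75≡23 → X
U(20): 3·20+21=81≡3 → D
T(19): 3·19+21=78≡0 → A
J(9): 3·9+21=48≡22 → W
N(13): 3·13+21=60≡8 → I
G(6): 3·6+21=39≡13 → N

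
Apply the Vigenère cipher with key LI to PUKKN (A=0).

ACVSY

Repeat the key across the message: LILIL
P(15)+L(11): 26≡0 → A
U(20)+I(8): 28≡2 → C
K(10)+L(11): 21 → V
K(10)+I(8): 18 → S
N(13)+L(11): 24 → Y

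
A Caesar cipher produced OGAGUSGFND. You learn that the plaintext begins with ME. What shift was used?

2

From the crib: O(14)−M(12)=2, so the shift is 2.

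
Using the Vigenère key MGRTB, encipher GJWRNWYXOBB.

Repeat the key across the message: MGRTBMGRTBM
G(6)+M(12): 18 → S
J(9)+G(6): 15 → P
W(22)+R(17): 39≡13 → N
R(17)+T(19): 36≡10 → K
N(13)+B(1): 14 → O
W(22)+M(12): 34≡8 → I
Y(24)+G(6): 30≡4 → E
X(23)+R(17): 40≡14 → O
O(14)+T(19): 33≡7 → H
B(1)+B(1): 2 → C
B(1)+M(12): 13 → N

SPNKOIEOHCN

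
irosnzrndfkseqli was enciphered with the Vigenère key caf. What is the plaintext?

Repeat the key across the ciphertext: cafcafcafcafcafc
i(8)−c(2): 6 → g
r(17)−a(0): 17 → r
o(14)−f(5): 9 → j
s(18)−c(2): 16 → q
n(13)−a(0): 13 → n
z(25)−f(5): 20 → u
r(17)−c(2): 15 → p
n(13)−a(0): 13 → n
d(3)−f(5): -2≡24 → y
f(5)−c(2): 3 → d
k(10)−a(0): 10 → k
s(18)−f(5): 13 → n
e(4)−c(2): 2 → c
q(16)−a(0): 16 → q
l(11)−f(5): 6 → g
i(8)−c(2): 6 → g

grjqnupnydkncqgg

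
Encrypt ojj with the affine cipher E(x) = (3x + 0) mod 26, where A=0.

o(14): 3·14+0=42≡16 → q
j(9): 3·9+0=27≡1 → b
j(9): 3·9+0=27≡1 → b

qbb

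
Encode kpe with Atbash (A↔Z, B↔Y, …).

pkv

k(10) → p(15)
p(15) → k(10)
e(4) → v(21)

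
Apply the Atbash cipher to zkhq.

z(25) → a(0)
k(10) → p(15)
h(7) → s(18)
q(16) → j(9)

apsj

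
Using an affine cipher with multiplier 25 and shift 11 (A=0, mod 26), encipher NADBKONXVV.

N(13): 25·13+11=336≡24 → Y
A(0): 25·0+11=11 → L
D(3): 25·3+11=86≡8 → I
B(1): 25·1+11=36≡10 → K
K(10): 25·10+11=261≡1 → B
O(14): 25·14+11=361≡23 → X
N(13): 25·13+11=336≡24 → Y
X(23): 25·23+11=586≡14 → O
V(21): 25·21+11=536≡16 → Q
V(21): 25·21+11=536≡16 → Q

YLIKBXYOQQ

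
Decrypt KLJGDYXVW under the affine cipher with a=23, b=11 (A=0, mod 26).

The inverse of 23 mod 26 is 17, since 23·17=391≡1. Apply D(y)=17·(y−11) mod 26:
K(10): 17·(10−11)=-17≡9 → J
L(11): 17·(11−11)=0 → A
J(9): 17·(9−11)=-34≡18 → S
G(6): 17·(6−11)=-85≡19 → T
D(3): 17·(3−11)=-136≡20 → U
Y(24): 17·(24−11)=221≡13 → N
X(23): 17·(23−11)=204≡22 → W
V(21): 17·(21−11)=170≡14 → O
W(22): 17·(22−11)=187≡5 → F

JASTUNWOF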